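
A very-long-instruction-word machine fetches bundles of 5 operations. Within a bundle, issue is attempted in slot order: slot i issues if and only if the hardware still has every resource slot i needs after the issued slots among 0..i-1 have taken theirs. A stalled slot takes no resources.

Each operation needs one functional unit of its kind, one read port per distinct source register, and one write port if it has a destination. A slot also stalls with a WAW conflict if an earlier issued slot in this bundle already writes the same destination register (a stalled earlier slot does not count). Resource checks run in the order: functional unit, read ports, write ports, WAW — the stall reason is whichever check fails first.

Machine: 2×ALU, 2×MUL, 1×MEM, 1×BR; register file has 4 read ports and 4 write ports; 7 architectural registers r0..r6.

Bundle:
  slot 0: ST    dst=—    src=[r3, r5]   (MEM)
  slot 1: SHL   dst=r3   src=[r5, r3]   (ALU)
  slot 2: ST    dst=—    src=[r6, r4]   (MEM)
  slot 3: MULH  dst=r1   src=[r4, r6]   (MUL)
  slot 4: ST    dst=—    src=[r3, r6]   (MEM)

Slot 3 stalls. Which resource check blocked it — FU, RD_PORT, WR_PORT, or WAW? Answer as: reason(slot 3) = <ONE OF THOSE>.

reason(slot 3) = RD_PORT

#0 MEM src=r3,r5 dispatched  <A:2 Mu:2 Ld:0 B:1 rd:2 wr:4>
#1 ALU src=r5,r3 dispatched  <A:1 Mu:2 Ld:0 B:1 rd:0 wr:3>
#2 MEM src=r6,r4 held:FU  <A:1 Mu:2 Ld:0 B:1 rd:0 wr:3>
#3 MUL src=r4,r6 held:RD_PORT  <A:1 Mu:2 Ld:0 B:1 rd:0 wr:3>
#4 MEM src=r3,r6 held:FU  <A:1 Mu:2 Ld:0 B:1 rd:0 wr:3>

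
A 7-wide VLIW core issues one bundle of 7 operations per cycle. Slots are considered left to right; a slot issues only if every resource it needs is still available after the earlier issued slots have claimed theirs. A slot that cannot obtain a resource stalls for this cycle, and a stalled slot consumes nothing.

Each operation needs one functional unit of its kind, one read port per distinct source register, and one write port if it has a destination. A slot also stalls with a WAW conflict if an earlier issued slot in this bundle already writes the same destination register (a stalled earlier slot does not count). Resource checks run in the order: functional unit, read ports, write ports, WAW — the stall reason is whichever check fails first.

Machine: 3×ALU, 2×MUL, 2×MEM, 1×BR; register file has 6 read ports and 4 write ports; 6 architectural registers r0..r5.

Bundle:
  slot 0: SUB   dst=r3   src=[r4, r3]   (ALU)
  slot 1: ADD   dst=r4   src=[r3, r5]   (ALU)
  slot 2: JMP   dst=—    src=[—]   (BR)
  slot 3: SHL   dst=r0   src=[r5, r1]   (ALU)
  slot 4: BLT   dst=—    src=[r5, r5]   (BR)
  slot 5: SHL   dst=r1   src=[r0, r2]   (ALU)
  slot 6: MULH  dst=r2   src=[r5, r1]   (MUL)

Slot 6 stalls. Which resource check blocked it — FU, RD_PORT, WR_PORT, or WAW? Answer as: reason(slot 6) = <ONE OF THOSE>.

reason(slot 6) = RD_PORT

(0) want 1×ALU +2rd +1wr — yes → AL2|MU2|ME2|BR1|rd4|wr3
(1) want 1×ALU +2rd +1wr — yes → AL1|MU2|ME2|BR1|rd2|wr2
(2) want 1×BR +0rd +0wr — yes → AL1|MU2|ME2|BR0|rd2|wr2
(3) want 1×ALU +2rd +1wr — yes → AL0|MU2|ME2|BR0|rd0|wr1
(4) want 1×BR +1rd +0wr — FU → AL0|MU2|ME2|BR0|rd0|wr1
(5) want 1×ALU +2rd +1wr — FU → AL0|MU2|ME2|BR0|rd0|wr1
(6) want 1×MUL +2rd +1wr — RD_PORT → AL0|MU2|ME2|BR0|rd0|wr1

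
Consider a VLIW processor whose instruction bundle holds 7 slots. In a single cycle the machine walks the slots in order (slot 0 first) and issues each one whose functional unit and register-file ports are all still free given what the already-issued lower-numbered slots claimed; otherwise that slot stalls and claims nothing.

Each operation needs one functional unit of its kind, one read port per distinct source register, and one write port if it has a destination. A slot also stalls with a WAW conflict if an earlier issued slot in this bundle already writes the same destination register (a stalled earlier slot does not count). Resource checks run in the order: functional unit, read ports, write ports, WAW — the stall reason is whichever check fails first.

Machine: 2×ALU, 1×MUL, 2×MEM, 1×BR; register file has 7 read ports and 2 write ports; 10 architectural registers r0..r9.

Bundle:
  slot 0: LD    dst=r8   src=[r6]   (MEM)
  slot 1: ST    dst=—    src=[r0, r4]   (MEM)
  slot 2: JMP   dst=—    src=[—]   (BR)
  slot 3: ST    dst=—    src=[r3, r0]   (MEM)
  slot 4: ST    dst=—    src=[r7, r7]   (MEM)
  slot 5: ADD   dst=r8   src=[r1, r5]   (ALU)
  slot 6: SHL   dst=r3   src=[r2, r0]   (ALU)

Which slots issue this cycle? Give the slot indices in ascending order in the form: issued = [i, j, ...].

[0] MEM needs rd=1 wr=1: ok; after: ALU=2 MUL=1 MEM=1 BR=1, R=6, W=1
[1] MEM needs rd=2 wr=0: ok; after: ALU=2 MUL=1 MEM=0 BR=1, R=4, W=1
[2] BR needs rd=0 wr=0: ok; after: ALU=2 MUL=1 MEM=0 BR=0, R=4, W=1
[3] MEM needs rd=2 wr=0: FU; after: ALU=2 MUL=1 MEM=0 BR=0, R=4, W=1
[4] MEM needs rd=1 wr=0: FU; after: ALU=2 MUL=1 MEM=0 BR=0, R=4, W=1
[5] ALU needs rd=2 wr=1: WAW; after: ALU=2 MUL=1 MEM=0 BR=0, R=4, W=1
[6] ALU needs rd=2 wr=1: ok; after: ALU=1 MUL=1 MEM=0 BR=0, R=2, W=0

issued = [0, 1, 2, 6]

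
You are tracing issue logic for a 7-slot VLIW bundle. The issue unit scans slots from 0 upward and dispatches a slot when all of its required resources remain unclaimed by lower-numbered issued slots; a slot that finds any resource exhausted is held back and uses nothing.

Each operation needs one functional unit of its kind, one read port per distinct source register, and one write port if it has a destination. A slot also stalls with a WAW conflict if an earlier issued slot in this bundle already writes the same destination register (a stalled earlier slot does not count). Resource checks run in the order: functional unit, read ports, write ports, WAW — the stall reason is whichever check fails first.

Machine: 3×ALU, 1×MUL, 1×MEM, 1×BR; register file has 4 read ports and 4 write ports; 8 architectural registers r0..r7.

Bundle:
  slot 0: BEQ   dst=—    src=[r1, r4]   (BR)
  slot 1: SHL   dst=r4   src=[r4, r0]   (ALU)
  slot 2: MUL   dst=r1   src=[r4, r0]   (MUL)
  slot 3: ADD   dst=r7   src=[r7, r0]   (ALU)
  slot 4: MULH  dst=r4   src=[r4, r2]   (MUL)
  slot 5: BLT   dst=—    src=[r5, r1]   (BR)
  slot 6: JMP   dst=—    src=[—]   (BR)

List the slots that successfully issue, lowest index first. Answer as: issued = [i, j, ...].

slot 0 (BR): ISSUE — free A3,Mu1,Ld1,B0 rp2 wp4
slot 1 (ALU): ISSUE — free A2,Mu1,Ld1,B0 rp0 wp3
slot 2 (MUL): stall RD_PORT — free A2,Mu1,Ld1,B0 rp0 wp3
slot 3 (ALU): stall RD_PORT — free A2,Mu1,Ld1,B0 rp0 wp3
slot 4 (MUL): stall RD_PORT — free A2,Mu1,Ld1,B0 rp0 wp3
slot 5 (BR): stall FU — free A2,Mu1,Ld1,B0 rp0 wp3
slot 6 (BR): stall FU — free A2,Mu1,Ld1,B0 rp0 wp3

issued = [0, 1]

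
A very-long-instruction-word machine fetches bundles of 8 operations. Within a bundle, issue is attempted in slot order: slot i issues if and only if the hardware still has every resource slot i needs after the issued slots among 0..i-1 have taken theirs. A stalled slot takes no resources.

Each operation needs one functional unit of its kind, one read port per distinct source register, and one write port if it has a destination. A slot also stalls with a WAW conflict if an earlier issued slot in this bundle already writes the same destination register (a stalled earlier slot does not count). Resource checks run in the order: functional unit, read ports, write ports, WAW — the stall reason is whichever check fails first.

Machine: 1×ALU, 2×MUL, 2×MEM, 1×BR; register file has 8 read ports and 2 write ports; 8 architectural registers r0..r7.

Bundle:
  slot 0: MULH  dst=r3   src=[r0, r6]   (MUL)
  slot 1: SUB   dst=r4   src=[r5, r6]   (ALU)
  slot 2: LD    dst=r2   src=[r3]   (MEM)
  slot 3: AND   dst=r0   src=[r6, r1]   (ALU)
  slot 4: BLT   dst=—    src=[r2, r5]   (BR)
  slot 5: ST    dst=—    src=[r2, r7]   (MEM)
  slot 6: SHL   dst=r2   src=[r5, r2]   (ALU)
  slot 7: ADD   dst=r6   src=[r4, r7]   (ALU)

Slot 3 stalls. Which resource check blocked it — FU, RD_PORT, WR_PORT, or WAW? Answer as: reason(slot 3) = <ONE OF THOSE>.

reason(slot 3) = FU

#0 MUL src=r0,r6 dispatched  <A:1 Mu:1 Ld:2 B:1 rd:6 wr:1>
#1 ALU src=r5,r6 dispatched  <A:0 Mu:1 Ld:2 B:1 rd:4 wr:0>
#2 MEM src=r3 held:WR_PORT  <A:0 Mu:1 Ld:2 B:1 rd:4 wr:0>
#3 ALU src=r6,r1 held:FU  <A:0 Mu:1 Ld:2 B:1 rd:4 wr:0>
#4 BR src=r2,r5 dispatched  <A:0 Mu:1 Ld:2 B:0 rd:2 wr:0>
#5 MEM src=r2,r7 dispatched  <A:0 Mu:1 Ld:1 B:0 rd:0 wr:0>
#6 ALU src=r5,r2 held:FU  <A:0 Mu:1 Ld:1 B:0 rd:0 wr:0>
#7 ALU src=r4,r7 held:FU  <A:0 Mu:1 Ld:1 B:0 rd:0 wr:0>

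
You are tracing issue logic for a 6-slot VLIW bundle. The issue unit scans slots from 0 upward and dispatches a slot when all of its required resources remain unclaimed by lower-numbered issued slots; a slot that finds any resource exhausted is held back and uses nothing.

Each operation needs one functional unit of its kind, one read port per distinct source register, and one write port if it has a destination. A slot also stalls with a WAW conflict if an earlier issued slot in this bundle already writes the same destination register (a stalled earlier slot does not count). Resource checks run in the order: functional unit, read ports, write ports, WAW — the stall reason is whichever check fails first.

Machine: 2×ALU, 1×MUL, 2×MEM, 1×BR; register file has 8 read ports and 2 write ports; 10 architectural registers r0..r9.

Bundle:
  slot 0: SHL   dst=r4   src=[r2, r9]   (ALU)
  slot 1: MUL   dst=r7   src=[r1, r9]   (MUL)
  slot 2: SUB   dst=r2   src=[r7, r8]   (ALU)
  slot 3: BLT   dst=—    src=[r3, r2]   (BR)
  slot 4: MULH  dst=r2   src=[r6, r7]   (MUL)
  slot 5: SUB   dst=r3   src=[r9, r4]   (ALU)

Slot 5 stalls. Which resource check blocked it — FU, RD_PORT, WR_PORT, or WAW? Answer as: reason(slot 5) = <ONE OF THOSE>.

  0. ALU→r4 ⇒ go  {1A/1Mu/2Ld/1B | 6r 1w}
  1. MUL→r7 ⇒ go  {1A/0Mu/2Ld/1B | 4r 0w}
  2. ALU→r2 ⇒ no(WR_PORT)  {1A/0Mu/2Ld/1B | 4r 0w}
  3. BR ⇒ go  {1A/0Mu/2Ld/0B | 2r 0w}
  4. MUL→r2 ⇒ no(FU)  {1A/0Mu/2Ld/0B | 2r 0w}
  5. ALU→r3 ⇒ no(WR_PORT)  {1A/0Mu/2Ld/0B | 2r 0w}

reason(slot 5) = WR_PORT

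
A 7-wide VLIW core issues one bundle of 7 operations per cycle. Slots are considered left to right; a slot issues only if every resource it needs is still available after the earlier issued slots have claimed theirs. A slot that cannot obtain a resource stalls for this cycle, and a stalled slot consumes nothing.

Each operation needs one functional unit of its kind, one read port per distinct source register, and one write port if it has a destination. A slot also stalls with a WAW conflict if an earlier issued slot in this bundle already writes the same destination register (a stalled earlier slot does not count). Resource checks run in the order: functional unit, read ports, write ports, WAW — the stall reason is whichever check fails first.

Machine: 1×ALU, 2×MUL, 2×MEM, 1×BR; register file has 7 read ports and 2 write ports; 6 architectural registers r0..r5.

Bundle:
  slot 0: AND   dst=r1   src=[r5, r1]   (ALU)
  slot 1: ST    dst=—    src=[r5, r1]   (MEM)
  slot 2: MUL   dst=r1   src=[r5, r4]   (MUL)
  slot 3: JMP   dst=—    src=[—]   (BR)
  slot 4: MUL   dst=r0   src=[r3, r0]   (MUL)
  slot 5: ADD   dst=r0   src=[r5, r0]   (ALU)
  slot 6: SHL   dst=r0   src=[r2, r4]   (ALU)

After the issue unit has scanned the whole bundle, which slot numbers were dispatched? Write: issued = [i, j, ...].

issued = [0, 1, 3, 4]

#0 ALU src=r5,r1 dispatched  <A:0 Mu:2 Ld:2 B:1 rd:5 wr:1>
#1 MEM src=r5,r1 dispatched  <A:0 Mu:2 Ld:1 B:1 rd:3 wr:1>
#2 MUL src=r5,r4 held:WAW  <A:0 Mu:2 Ld:1 B:1 rd:3 wr:1>
#3 BR src=- dispatched  <A:0 Mu:2 Ld:1 B:0 rd:3 wr:1>
#4 MUL src=r3,r0 dispatched  <A:0 Mu:1 Ld:1 B:0 rd:1 wr:0>
#5 ALU src=r5,r0 held:FU  <A:0 Mu:1 Ld:1 B:0 rd:1 wr:0>
#6 ALU src=r2,r4 held:FU  <A:0 Mu:1 Ld:1 B:0 rd:1 wr:0>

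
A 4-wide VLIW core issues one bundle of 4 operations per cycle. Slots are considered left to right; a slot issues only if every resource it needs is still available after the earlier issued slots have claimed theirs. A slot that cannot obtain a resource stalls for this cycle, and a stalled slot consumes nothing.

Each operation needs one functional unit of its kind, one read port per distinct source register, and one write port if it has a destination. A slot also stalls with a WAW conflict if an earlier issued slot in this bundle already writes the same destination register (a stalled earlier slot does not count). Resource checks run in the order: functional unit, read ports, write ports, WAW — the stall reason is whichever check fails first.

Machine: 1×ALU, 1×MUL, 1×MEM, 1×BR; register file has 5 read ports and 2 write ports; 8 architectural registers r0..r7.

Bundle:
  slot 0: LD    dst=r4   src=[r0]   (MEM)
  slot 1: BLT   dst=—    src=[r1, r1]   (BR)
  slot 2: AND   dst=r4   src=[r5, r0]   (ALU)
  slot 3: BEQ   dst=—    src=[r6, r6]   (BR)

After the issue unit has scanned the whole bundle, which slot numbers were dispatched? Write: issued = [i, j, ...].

issued = [0, 1]

#0 MEM src=r0 dispatched  <A:1 Mu:1 Ld:0 B:1 rd:4 wr:1>
#1 BR src=r1,r1 dispatched  <A:1 Mu:1 Ld:0 B:0 rd:3 wr:1>
#2 ALU src=r5,r0 held:WAW  <A:1 Mu:1 Ld:0 B:0 rd:3 wr:1>
#3 BR src=r6,r6 held:FU  <A:1 Mu:1 Ld:0 B:0 rd:3 wr:1>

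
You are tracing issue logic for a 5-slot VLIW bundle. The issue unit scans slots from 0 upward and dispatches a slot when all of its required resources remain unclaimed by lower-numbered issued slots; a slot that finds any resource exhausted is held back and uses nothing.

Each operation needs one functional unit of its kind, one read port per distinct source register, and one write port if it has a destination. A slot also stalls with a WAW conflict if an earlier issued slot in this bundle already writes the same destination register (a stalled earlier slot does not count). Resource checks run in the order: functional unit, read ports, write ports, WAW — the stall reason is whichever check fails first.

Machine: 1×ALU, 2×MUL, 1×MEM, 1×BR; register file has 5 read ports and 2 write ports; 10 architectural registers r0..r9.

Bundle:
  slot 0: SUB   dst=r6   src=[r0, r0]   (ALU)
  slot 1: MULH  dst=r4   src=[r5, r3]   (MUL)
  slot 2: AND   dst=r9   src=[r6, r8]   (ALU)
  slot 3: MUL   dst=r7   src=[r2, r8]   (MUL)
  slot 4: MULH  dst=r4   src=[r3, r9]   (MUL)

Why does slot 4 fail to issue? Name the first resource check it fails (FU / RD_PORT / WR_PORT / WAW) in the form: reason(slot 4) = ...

(0) want 1×ALU +1rd +1wr — yes → AL0|MU2|ME1|BR1|rd4|wr1
(1) want 1×MUL +2rd +1wr — yes → AL0|MU1|ME1|BR1|rd2|wr0
(2) want 1×ALU +2rd +1wr — FU → AL0|MU1|ME1|BR1|rd2|wr0
(3) want 1×MUL +2rd +1wr — WR_PORT → AL0|MU1|ME1|BR1|rd2|wr0
(4) want 1×MUL +2rd +1wr — WR_PORT → AL0|MU1|ME1|BR1|rd2|wr0

reason(slot 4) = WR_PORT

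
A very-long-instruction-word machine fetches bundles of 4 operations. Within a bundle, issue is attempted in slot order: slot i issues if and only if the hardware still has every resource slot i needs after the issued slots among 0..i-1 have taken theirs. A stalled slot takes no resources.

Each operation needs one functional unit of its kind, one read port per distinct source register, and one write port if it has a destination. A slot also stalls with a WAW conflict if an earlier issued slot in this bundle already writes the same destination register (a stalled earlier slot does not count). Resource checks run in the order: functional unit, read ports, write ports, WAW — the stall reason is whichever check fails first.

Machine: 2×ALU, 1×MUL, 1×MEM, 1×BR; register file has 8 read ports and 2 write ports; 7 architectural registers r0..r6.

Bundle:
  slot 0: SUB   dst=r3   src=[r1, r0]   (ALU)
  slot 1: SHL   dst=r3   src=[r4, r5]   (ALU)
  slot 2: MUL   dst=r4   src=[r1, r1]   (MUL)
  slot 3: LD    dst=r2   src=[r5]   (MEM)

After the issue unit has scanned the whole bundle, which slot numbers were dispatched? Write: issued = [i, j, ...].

issued = [0, 2]

(0) want 1×ALU +2rd +1wr — yes → AL1|MU1|ME1|BR1|rd6|wr1
(1) want 1×ALU +2rd +1wr — WAW → AL1|MU1|ME1|BR1|rd6|wr1
(2) want 1×MUL +1rd +1wr — yes → AL1|MU0|ME1|BR1|rd5|wr0
(3) want 1×MEM +1rd +1wr — WR_PORT → AL1|MU0|ME1|BR1|rd5|wr0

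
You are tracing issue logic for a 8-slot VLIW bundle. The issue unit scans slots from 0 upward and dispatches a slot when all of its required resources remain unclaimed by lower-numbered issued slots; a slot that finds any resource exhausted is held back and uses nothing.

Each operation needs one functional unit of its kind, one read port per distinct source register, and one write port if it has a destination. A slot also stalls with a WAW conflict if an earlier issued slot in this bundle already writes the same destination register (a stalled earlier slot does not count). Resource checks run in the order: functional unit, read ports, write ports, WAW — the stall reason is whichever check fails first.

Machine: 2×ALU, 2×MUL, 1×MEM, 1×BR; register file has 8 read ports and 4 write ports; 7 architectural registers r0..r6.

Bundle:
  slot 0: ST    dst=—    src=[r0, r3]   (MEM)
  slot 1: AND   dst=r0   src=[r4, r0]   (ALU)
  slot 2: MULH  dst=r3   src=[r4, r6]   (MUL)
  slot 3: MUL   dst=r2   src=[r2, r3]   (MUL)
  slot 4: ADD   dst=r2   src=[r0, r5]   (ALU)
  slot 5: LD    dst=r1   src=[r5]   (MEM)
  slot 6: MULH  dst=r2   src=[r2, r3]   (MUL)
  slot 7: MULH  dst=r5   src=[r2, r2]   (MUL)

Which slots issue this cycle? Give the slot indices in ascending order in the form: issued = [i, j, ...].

[0] MEM needs rd=2 wr=0: ok; after: ALU=2 MUL=2 MEM=0 BR=1, R=6, W=4
[1] ALU needs rd=2 wr=1: ok; after: ALU=1 MUL=2 MEM=0 BR=1, R=4, W=3
[2] MUL needs rd=2 wr=1: ok; after: ALU=1 MUL=1 MEM=0 BR=1, R=2, W=2
[3] MUL needs rd=2 wr=1: ok; after: ALU=1 MUL=0 MEM=0 BR=1, R=0, W=1
[4] ALU needs rd=2 wr=1: RD_PORT; after: ALU=1 MUL=0 MEM=0 BR=1, R=0, W=1
[5] MEM needs rd=1 wr=1: FU; after: ALU=1 MUL=0 MEM=0 BR=1, R=0, W=1
[6] MUL needs rd=2 wr=1: FU; after: ALU=1 MUL=0 MEM=0 BR=1, R=0, W=1
[7] MUL needs rd=1 wr=1: FU; after: ALU=1 MUL=0 MEM=0 BR=1, R=0, W=1

issued = [0, 1, 2, 3]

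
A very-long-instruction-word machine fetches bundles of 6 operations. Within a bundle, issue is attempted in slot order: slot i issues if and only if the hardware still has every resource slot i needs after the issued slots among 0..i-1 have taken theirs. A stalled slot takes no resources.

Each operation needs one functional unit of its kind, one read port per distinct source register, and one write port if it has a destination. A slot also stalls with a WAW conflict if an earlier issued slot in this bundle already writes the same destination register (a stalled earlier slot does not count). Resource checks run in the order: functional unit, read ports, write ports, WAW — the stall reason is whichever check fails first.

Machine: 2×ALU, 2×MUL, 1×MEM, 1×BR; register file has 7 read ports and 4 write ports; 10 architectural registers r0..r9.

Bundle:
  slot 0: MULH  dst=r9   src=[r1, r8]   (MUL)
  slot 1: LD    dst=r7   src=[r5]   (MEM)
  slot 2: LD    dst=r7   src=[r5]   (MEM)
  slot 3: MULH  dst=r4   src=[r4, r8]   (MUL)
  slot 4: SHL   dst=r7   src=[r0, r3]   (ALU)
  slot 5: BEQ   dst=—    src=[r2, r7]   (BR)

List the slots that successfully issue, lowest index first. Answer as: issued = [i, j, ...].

#0 MUL src=r1,r8 dispatched  <A:2 Mu:1 Ld:1 B:1 rd:5 wr:3>
#1 MEM src=r5 dispatched  <A:2 Mu:1 Ld:0 B:1 rd:4 wr:2>
#2 MEM src=r5 held:FU  <A:2 Mu:1 Ld:0 B:1 rd:4 wr:2>
#3 MUL src=r4,r8 dispatched  <A:2 Mu:0 Ld:0 B:1 rd:2 wr:1>
#4 ALU src=r0,r3 held:WAW  <A:2 Mu:0 Ld:0 B:1 rd:2 wr:1>
#5 BR src=r2,r7 dispatched  <A:2 Mu:0 Ld:0 B:0 rd:0 wr:1>

issued = [0, 1, 3, 5]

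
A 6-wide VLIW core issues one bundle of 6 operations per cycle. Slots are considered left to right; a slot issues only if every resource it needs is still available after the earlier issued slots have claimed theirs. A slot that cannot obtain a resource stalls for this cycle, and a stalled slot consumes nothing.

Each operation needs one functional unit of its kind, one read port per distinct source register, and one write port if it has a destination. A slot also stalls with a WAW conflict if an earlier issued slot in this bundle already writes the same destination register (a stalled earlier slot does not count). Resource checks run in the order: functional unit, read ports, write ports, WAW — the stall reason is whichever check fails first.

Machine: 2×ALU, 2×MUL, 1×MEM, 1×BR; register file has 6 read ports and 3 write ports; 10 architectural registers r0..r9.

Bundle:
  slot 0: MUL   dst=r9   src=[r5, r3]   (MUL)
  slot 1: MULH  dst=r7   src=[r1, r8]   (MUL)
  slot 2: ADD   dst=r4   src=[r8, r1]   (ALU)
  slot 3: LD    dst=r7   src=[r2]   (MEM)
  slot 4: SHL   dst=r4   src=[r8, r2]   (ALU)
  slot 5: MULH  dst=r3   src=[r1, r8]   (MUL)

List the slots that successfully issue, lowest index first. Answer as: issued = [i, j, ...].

(0) want 1×MUL +2rd +1wr — yes → AL2|MU1|ME1|BR1|rd4|wr2
(1) want 1×MUL +2rd +1wr — yes → AL2|MU0|ME1|BR1|rd2|wr1
(2) want 1×ALU +2rd +1wr — yes → AL1|MU0|ME1|BR1|rd0|wr0
(3) want 1×MEM +1rd +1wr — RD_PORT → AL1|MU0|ME1|BR1|rd0|wr0
(4) want 1×ALU +2rd +1wr — RD_PORT → AL1|MU0|ME1|BR1|rd0|wr0
(5) want 1×MUL +2rd +1wr — FU → AL1|MU0|ME1|BR1|rd0|wr0

issued = [0, 1, 2]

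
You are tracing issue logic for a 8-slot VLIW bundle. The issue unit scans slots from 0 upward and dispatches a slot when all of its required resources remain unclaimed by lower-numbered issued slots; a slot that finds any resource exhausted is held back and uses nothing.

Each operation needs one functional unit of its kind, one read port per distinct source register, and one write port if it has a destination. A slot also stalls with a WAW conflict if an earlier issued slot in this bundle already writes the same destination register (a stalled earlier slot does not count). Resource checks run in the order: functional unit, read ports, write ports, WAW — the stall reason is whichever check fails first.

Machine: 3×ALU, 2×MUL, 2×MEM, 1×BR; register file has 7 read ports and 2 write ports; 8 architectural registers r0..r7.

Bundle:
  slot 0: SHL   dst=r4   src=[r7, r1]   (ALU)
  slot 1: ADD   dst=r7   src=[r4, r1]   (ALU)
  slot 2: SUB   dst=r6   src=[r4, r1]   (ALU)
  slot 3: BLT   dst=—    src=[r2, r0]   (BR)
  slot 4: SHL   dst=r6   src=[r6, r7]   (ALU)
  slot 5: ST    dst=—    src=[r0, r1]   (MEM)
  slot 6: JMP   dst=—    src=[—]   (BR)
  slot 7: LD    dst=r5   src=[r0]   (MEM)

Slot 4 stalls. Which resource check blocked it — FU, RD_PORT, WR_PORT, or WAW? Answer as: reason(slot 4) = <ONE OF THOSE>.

reason(slot 4) = RD_PORT

(0) want 1×ALU +2rd +1wr — yes → AL2|MU2|ME2|BR1|rd5|wr1
(1) want 1×ALU +2rd +1wr — yes → AL1|MU2|ME2|BR1|rd3|wr0
(2) want 1×ALU +2rd +1wr — WR_PORT → AL1|MU2|ME2|BR1|rd3|wr0
(3) want 1×BR +2rd +0wr — yes → AL1|MU2|ME2|BR0|rd1|wr0
(4) want 1×ALU +2rd +1wr — RD_PORT → AL1|MU2|ME2|BR0|rd1|wr0
(5) want 1×MEM +2rd +0wr — RD_PORT → AL1|MU2|ME2|BR0|rd1|wr0
(6) want 1×BR +0rd +0wr — FU → AL1|MU2|ME2|BR0|rd1|wr0
(7) want 1×MEM +1rd +1wr — WR_PORT → AL1|MU2|ME2|BR0|rd1|wr0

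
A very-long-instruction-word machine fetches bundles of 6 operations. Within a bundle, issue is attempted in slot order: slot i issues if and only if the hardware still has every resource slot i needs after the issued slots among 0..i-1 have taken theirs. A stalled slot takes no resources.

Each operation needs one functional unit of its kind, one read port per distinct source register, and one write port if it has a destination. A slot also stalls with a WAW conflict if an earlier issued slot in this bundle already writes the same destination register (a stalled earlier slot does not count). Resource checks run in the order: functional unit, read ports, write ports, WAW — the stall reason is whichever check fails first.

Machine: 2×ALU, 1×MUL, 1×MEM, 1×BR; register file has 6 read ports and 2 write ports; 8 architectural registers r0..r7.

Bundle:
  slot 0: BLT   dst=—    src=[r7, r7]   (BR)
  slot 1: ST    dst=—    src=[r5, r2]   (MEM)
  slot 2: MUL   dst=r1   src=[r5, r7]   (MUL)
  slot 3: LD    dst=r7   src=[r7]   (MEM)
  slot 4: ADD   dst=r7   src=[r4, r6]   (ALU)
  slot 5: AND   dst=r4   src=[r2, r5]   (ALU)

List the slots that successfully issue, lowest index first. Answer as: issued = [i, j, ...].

issued = [0, 1, 2]

(0) want 1×BR +1rd +0wr — yes → AL2|MU1|ME1|BR0|rd5|wr2
(1) want 1×MEM +2rd +0wr — yes → AL2|MU1|ME0|BR0|rd3|wr2
(2) want 1×MUL +2rd +1wr — yes → AL2|MU0|ME0|BR0|rd1|wr1
(3) want 1×MEM +1rd +1wr — FU → AL2|MU0|ME0|BR0|rd1|wr1
(4) want 1×ALU +2rd +1wr — RD_PORT → AL2|MU0|ME0|BR0|rd1|wr1
(5) want 1×ALU +2rd +1wr — RD_PORT → AL2|MU0|ME0|BR0|rd1|wr1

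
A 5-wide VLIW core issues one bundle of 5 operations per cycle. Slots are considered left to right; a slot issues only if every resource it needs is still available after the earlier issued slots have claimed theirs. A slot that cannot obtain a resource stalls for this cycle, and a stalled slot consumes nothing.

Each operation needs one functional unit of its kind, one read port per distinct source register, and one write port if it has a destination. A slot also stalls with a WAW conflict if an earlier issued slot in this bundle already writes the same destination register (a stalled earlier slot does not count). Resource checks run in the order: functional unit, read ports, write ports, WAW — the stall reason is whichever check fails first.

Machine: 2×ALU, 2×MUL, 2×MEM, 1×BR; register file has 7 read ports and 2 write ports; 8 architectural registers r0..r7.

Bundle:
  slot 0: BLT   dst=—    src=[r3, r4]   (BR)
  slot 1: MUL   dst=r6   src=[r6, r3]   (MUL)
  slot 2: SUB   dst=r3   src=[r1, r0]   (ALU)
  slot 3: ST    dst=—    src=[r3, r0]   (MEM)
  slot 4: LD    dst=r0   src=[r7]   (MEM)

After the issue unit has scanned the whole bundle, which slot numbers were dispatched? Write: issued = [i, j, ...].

issued = [0, 1, 2]

#0 BR src=r3,r4 dispatched  <A:2 Mu:2 Ld:2 B:0 rd:5 wr:2>
#1 MUL src=r6,r3 dispatched  <A:2 Mu:1 Ld:2 B:0 rd:3 wr:1>
#2 ALU src=r1,r0 dispatched  <A:1 Mu:1 Ld:2 B:0 rd:1 wr:0>
#3 MEM src=r3,r0 held:RD_PORT  <A:1 Mu:1 Ld:2 B:0 rd:1 wr:0>
#4 MEM src=r7 held:WR_PORT  <A:1 Mu:1 Ld:2 B:0 rd:1 wr:0>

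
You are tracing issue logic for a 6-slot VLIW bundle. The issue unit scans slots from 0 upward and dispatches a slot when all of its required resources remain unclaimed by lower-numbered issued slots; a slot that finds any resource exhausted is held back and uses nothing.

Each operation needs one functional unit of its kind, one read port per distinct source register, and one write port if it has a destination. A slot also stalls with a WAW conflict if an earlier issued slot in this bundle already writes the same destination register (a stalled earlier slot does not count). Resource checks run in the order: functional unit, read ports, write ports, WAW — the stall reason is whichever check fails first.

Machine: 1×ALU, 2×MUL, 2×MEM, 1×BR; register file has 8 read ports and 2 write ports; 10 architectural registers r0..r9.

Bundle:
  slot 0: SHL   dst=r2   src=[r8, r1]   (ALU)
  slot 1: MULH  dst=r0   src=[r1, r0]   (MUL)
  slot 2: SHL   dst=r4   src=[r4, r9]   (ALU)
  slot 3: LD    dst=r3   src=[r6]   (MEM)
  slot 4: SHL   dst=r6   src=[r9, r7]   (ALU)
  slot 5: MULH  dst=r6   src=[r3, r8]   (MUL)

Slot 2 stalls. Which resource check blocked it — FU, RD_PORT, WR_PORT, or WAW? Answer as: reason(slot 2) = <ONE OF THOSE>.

reason(slot 2) = FU

slot 0 (ALU): ISSUE — free A0,Mu2,Ld2,B1 rp6 wp1
slot 1 (MUL): ISSUE — free A0,Mu1,Ld2,B1 rp4 wp0
slot 2 (ALU): stall FU — free A0,Mu1,Ld2,B1 rp4 wp0
slot 3 (MEM): stall WR_PORT — free A0,Mu1,Ld2,B1 rp4 wp0
slot 4 (ALU): stall FU — free A0,Mu1,Ld2,B1 rp4 wp0
slot 5 (MUL): stall WR_PORT — free A0,Mu1,Ld2,B1 rp4 wp0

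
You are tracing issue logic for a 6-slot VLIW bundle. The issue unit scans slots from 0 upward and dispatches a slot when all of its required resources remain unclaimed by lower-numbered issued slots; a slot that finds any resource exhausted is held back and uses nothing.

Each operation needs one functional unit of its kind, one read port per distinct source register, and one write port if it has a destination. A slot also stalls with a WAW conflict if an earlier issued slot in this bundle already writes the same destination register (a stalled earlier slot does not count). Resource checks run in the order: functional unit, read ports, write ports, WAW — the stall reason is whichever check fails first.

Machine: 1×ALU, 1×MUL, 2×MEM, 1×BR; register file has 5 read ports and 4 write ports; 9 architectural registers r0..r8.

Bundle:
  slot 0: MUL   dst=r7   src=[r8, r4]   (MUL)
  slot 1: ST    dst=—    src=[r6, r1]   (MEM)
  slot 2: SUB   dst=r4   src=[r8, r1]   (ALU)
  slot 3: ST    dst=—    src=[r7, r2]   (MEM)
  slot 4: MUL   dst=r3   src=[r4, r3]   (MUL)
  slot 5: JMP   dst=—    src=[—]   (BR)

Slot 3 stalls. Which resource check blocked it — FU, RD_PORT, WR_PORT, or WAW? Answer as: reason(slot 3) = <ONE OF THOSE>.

(0) want 1×MUL +2rd +1wr — yes → AL1|MU0|ME2|BR1|rd3|wr3
(1) want 1×MEM +2rd +0wr — yes → AL1|MU0|ME1|BR1|rd1|wr3
(2) want 1×ALU +2rd +1wr — RD_PORT → AL1|MU0|ME1|BR1|rd1|wr3
(3) want 1×MEM +2rd +0wr — RD_PORT → AL1|MU0|ME1|BR1|rd1|wr3
(4) want 1×MUL +2rd +1wr — FU → AL1|MU0|ME1|BR1|rd1|wr3
(5) want 1×BR +0rd +0wr — yes → AL1|MU0|ME1|BR0|rd1|wr3

reason(slot 3) = RD_PORT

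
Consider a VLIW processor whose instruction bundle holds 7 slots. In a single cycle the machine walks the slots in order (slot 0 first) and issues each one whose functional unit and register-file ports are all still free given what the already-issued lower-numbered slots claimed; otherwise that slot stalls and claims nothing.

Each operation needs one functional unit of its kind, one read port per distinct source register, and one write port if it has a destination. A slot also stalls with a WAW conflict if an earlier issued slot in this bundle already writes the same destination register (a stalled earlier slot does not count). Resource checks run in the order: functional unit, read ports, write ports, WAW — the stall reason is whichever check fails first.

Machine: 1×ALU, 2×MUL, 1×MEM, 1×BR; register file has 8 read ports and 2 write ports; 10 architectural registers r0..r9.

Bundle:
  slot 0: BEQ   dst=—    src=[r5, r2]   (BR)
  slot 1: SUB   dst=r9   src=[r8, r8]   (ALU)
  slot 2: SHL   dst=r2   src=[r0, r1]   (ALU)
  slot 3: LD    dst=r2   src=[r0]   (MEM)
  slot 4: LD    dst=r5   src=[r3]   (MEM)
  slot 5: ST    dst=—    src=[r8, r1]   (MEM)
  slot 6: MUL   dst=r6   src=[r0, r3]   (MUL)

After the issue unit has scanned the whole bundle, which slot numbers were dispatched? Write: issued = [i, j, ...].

issued = [0, 1, 3]

#0 BR src=r5,r2 dispatched  <A:1 Mu:2 Ld:1 B:0 rd:6 wr:2>
#1 ALU src=r8,r8 dispatched  <A:0 Mu:2 Ld:1 B:0 rd:5 wr:1>
#2 ALU src=r0,r1 held:FU  <A:0 Mu:2 Ld:1 B:0 rd:5 wr:1>
#3 MEM src=r0 dispatched  <A:0 Mu:2 Ld:0 B:0 rd:4 wr:0>
#4 MEM src=r3 held:FU  <A:0 Mu:2 Ld:0 B:0 rd:4 wr:0>
#5 MEM src=r8,r1 held:FU  <A:0 Mu:2 Ld:0 B:0 rd:4 wr:0>
#6 MUL src=r0,r3 held:WR_PORT  <A:0 Mu:2 Ld:0 B:0 rd:4 wr:0>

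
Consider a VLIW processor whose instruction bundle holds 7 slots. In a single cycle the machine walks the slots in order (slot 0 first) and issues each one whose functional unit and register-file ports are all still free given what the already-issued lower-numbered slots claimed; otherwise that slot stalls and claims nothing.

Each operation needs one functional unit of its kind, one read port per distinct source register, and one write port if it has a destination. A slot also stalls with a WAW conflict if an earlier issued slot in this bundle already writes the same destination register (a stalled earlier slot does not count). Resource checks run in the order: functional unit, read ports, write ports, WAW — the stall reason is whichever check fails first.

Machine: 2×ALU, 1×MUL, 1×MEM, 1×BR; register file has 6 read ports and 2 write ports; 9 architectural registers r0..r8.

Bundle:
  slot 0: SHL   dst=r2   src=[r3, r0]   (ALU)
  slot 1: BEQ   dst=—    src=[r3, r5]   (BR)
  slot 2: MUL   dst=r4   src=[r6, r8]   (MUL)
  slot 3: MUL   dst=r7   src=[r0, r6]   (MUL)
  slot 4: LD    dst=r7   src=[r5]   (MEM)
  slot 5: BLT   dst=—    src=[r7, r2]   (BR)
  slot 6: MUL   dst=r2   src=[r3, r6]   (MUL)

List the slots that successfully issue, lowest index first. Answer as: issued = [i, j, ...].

issued = [0, 1, 2]

#0 ALU src=r3,r0 dispatched  <A:1 Mu:1 Ld:1 B:1 rd:4 wr:1>
#1 BR src=r3,r5 dispatched  <A:1 Mu:1 Ld:1 B:0 rd:2 wr:1>
#2 MUL src=r6,r8 dispatched  <A:1 Mu:0 Ld:1 B:0 rd:0 wr:0>
#3 MUL src=r0,r6 held:FU  <A:1 Mu:0 Ld:1 B:0 rd:0 wr:0>
#4 MEM src=r5 held:RD_PORT  <A:1 Mu:0 Ld:1 B:0 rd:0 wr:0>
#5 BR src=r7,r2 held:FU  <A:1 Mu:0 Ld:1 B:0 rd:0 wr:0>
#6 MUL src=r3,r6 held:FU  <A:1 Mu:0 Ld:1 B:0 rd:0 wr:0>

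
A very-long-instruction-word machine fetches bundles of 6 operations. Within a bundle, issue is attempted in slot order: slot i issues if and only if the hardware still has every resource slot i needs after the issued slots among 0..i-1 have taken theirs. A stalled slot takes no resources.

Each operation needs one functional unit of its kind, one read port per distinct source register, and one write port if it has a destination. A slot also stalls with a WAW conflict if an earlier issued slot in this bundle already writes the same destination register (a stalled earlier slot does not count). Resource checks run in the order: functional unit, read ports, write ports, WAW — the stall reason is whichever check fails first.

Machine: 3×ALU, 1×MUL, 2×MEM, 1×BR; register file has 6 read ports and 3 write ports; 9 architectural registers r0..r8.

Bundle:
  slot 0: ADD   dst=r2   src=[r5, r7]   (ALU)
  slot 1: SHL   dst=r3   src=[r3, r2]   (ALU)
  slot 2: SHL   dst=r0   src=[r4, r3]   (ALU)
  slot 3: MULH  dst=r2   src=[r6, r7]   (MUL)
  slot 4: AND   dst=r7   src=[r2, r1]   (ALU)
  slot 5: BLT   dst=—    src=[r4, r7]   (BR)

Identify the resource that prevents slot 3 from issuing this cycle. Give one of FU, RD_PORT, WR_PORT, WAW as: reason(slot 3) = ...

reason(slot 3) = RD_PORT

[0] ALU needs rd=2 wr=1: ok; after: ALU=2 MUL=1 MEM=2 BR=1, R=4, W=2
[1] ALU needs rd=2 wr=1: ok; after: ALU=1 MUL=1 MEM=2 BR=1, R=2, W=1
[2] ALU needs rd=2 wr=1: ok; after: ALU=0 MUL=1 MEM=2 BR=1, R=0, W=0
[3] MUL needs rd=2 wr=1: RD_PORT; after: ALU=0 MUL=1 MEM=2 BR=1, R=0, W=0
[4] ALU needs rd=2 wr=1: FU; after: ALU=0 MUL=1 MEM=2 BR=1, R=0, W=0
[5] BR needs rd=2 wr=0: RD_PORT; after: ALU=0 MUL=1 MEM=2 BR=1, R=0, W=0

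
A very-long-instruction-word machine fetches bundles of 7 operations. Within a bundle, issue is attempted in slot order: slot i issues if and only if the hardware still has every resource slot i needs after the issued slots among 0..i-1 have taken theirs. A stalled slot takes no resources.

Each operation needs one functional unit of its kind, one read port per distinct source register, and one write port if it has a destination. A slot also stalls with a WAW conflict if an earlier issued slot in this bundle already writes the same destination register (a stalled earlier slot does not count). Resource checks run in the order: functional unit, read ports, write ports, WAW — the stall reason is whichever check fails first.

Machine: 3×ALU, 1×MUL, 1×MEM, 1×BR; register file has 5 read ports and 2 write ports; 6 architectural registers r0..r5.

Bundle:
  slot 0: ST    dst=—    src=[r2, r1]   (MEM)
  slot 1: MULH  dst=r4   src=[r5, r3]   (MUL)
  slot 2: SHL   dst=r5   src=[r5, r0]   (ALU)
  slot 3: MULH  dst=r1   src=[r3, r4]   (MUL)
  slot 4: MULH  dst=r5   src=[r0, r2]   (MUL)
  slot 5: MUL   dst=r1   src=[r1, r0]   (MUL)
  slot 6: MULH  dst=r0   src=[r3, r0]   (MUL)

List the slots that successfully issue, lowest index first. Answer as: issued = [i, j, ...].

issued = [0, 1]

(0) want 1×MEM +2rd +0wr — yes → AL3|MU1|ME0|BR1|rd3|wr2
(1) want 1×MUL +2rd +1wr — yes → AL3|MU0|ME0|BR1|rd1|wr1
(2) want 1×ALU +2rd +1wr — RD_PORT → AL3|MU0|ME0|BR1|rd1|wr1
(3) want 1×MUL +2rd +1wr — FU → AL3|MU0|ME0|BR1|rd1|wr1
(4) want 1×MUL +2rd +1wr — FU → AL3|MU0|ME0|BR1|rd1|wr1
(5) want 1×MUL +2rd +1wr — FU → AL3|MU0|ME0|BR1|rd1|wr1
(6) want 1×MUL +2rd +1wr — FU → AL3|MU0|ME0|BR1|rd1|wr1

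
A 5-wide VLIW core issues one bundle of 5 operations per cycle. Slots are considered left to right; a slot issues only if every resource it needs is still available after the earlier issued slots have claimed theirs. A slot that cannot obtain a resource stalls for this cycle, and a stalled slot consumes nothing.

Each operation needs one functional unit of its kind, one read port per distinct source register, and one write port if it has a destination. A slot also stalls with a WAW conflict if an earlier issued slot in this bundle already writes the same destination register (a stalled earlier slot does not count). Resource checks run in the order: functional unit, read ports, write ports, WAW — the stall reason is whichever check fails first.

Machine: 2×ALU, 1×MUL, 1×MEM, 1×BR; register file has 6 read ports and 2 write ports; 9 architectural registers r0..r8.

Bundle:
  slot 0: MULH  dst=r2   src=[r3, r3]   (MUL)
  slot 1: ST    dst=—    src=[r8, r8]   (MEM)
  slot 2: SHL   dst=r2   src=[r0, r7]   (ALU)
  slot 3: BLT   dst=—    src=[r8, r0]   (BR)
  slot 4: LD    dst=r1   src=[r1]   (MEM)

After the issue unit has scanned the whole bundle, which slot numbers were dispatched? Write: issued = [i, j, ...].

slot 0 (MUL): ISSUE — free A2,Mu0,Ld1,B1 rp5 wp1
slot 1 (MEM): ISSUE — free A2,Mu0,Ld0,B1 rp4 wp1
slot 2 (ALU): stall WAW — free A2,Mu0,Ld0,B1 rp4 wp1
slot 3 (BR): ISSUE — free A2,Mu0,Ld0,B0 rp2 wp1
slot 4 (MEM): stall FU — free A2,Mu0,Ld0,B0 rp2 wp1

issued = [0, 1, 3]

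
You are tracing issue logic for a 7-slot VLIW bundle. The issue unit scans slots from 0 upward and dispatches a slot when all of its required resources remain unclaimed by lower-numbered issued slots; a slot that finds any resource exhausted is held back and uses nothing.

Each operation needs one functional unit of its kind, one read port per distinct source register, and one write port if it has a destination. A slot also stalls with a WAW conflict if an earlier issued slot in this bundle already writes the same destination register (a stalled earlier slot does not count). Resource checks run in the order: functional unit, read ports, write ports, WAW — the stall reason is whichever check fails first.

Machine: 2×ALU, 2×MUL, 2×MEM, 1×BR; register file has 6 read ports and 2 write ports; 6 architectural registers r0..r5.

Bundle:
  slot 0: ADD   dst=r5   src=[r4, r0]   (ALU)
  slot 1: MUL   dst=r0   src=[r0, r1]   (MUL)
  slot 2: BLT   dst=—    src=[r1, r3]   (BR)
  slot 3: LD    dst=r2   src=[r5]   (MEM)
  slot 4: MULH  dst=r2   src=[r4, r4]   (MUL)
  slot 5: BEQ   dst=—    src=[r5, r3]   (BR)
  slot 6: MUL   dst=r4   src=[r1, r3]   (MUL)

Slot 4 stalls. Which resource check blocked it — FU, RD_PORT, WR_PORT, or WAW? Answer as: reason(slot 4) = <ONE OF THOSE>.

reason(slot 4) = RD_PORT

[0] ALU needs rd=2 wr=1: ok; after: ALU=1 MUL=2 MEM=2 BR=1, R=4, W=1
[1] MUL needs rd=2 wr=1: ok; after: ALU=1 MUL=1 MEM=2 BR=1, R=2, W=0
[2] BR needs rd=2 wr=0: ok; after: ALU=1 MUL=1 MEM=2 BR=0, R=0, W=0
[3] MEM needs rd=1 wr=1: RD_PORT; after: ALU=1 MUL=1 MEM=2 BR=0, R=0, W=0
[4] MUL needs rd=1 wr=1: RD_PORT; after: ALU=1 MUL=1 MEM=2 BR=0, R=0, W=0
[5] BR needs rd=2 wr=0: FU; after: ALU=1 MUL=1 MEM=2 BR=0, R=0, W=0
[6] MUL needs rd=2 wr=1: RD_PORT; after: ALU=1 MUL=1 MEM=2 BR=0, R=0, W=0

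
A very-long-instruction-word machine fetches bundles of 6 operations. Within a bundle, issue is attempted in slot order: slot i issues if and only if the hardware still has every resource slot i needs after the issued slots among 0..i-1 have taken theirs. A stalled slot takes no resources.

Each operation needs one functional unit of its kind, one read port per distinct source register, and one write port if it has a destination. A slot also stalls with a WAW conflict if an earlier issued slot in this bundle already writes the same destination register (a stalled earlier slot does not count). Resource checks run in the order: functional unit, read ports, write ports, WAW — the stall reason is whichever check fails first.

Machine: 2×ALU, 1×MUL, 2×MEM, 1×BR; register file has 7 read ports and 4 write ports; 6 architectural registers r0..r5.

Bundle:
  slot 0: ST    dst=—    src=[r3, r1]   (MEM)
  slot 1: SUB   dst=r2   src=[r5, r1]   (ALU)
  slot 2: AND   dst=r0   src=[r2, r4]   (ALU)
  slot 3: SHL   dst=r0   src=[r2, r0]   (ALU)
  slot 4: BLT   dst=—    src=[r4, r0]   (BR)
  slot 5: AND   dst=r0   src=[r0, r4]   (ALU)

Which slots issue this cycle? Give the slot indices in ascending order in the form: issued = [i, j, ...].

issued = [0, 1, 2]

#0 MEM src=r3,r1 dispatched  <A:2 Mu:1 Ld:1 B:1 rd:5 wr:4>
#1 ALU src=r5,r1 dispatched  <A:1 Mu:1 Ld:1 B:1 rd:3 wr:3>
#2 ALU src=r2,r4 dispatched  <A:0 Mu:1 Ld:1 B:1 rd:1 wr:2>
#3 ALU src=r2,r0 held:FU  <A:0 Mu:1 Ld:1 B:1 rd:1 wr:2>
#4 BR src=r4,r0 held:RD_PORT  <A:0 Mu:1 Ld:1 B:1 rd:1 wr:2>
#5 ALU src=r0,r4 held:FU  <A:0 Mu:1 Ld:1 B:1 rd:1 wr:2>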